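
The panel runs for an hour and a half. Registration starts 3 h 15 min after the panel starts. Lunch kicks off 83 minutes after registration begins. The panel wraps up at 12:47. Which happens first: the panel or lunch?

the panel

The panel starts at 12:47 − 90 min = 11:17.
Registration starts at 11:17 + 195 min = 14:32.
Lunch starts at 14:32 + 83 min = 15:55.
The panel starts at 11:17 and lunch starts at 15:55, so the panel is first.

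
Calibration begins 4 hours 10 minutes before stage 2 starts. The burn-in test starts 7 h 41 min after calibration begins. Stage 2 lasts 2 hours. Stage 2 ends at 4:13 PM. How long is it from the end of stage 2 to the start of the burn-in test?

1 hour 31 minutes

Stage 2 starts at 4:13 PM − 120 min = 2:13 PM.
Calibration starts at 2:13 PM − 250 min = 10:03 AM.
The burn-in test starts at 10:03 AM + 461 min = 5:44 PM.
From 4:13 PM to 5:44 PM is 1 hour 31 minutes.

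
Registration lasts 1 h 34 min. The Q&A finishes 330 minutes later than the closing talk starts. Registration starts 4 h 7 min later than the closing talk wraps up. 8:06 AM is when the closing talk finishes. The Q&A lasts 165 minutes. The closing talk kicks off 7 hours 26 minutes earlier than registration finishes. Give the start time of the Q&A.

Registration starts at 8:06 AM + 247 min = 12:13 PM.
Registration ends at 12:13 PM + 94 min = 1:47 PM.
The closing talk starts at 1:47 PM − 446 min = 6:21 AM.
The Q&A ends at 6:21 AM + 330 min = 11:51 AM.
The Q&A starts at 11:51 AM − 165 min = 9:06 AM.

9:06 AM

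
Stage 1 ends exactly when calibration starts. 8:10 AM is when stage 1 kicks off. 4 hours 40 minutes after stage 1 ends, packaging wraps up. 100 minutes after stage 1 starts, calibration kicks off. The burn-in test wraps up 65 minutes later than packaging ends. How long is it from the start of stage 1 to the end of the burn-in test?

Calibration starts at 8:10 AM + 100 min = 9:50 AM.
So stage 1 ends at 9:50 AM.
Packaging ends at 9:50 AM + 280 min = 2:30 PM.
The burn-in test ends at 2:30 PM + 65 min = 3:35 PM.
From 8:10 AM to 3:35 PM is 7 hours 25 minutes.

7 hours 25 minutes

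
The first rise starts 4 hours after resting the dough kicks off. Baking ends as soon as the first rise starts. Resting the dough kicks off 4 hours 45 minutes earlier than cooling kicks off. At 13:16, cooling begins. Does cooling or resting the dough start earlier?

resting the dough

Resting the dough starts at 13:16 − 285 min = 08:31.
Cooling starts at 13:16 and resting the dough starts at 08:31, so resting the dough is first.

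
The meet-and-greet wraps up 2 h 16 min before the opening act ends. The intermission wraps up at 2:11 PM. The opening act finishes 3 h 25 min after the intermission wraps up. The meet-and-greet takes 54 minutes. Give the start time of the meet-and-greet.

2:26 PM

The opening act ends at 2:11 PM + 205 min = 5:36 PM.
The meet-and-greet ends at 5:36 PM − 136 min = 3:20 PM.
The meet-and-greet starts at 3:20 PM − 54 min = 2:26 PM.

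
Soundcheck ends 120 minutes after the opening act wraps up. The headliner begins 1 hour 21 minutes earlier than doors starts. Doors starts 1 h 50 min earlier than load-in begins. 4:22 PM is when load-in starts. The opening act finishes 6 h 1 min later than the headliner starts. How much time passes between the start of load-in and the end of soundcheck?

290 minutes

Doors starts at 4:22 PM − 110 min = 2:32 PM.
The headliner starts at 2:32 PM − 81 min = 1:11 PM.
The opening act ends at 1:11 PM + 361 min = 7:12 PM.
Soundcheck ends at 7:12 PM + 120 min = 9:12 PM.
From 4:22 PM to 9:12 PM is 290 minutes.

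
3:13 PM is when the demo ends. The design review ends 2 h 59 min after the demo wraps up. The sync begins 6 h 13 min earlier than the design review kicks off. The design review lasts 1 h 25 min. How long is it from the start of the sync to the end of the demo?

The design review ends at 3:13 PM + 179 min = 6:12 PM.
The design review starts at 6:12 PM − 85 min = 4:47 PM.
The sync starts at 4:47 PM − 373 min = 10:34 AM.
From 10:34 AM to 3:13 PM is 279 minutes.

279 minutes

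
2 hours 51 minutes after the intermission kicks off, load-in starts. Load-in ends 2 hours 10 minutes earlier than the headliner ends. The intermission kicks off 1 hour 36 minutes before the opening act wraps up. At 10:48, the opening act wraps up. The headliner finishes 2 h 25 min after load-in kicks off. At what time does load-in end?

The intermission starts at 10:48 − 96 min = 09:12.
Load-in starts at 09:12 + 171 min = 12:03.
The headliner ends at 12:03 + 145 min = 14:28.
Load-in ends at 14:28 − 130 min = 12:18.

12:18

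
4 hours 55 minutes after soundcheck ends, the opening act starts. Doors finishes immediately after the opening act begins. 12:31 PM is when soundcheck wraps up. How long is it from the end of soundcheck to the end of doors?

The opening act starts at 12:31 PM + 295 min = 5:26 PM.
So doors ends at 5:26 PM.
From 12:31 PM to 5:26 PM is 4 h 55 min.

4 h 55 min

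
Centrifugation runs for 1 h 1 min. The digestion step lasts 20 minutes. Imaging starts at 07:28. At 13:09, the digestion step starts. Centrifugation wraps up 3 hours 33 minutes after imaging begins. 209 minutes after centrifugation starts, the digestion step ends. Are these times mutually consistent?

Centrifugation ends at 07:28 + 213 min = 11:01.
Centrifugation starts at 11:01 − 61 min = 10:00.
The digestion step ends at 10:00 + 209 min = 13:29.
The digestion step starts at 13:29 − 20 min = 13:09.
That matches the stated 13:09, so the schedule is consistent.

Yes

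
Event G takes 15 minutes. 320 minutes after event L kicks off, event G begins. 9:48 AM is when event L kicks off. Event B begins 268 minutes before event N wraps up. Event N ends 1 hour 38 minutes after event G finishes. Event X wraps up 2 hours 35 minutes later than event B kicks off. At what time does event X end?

Event G starts at 9:48 AM + 320 min = 3:08 PM.
Event G ends at 3:08 PM + 15 min = 3:23 PM.
Event N ends at 3:23 PM + 98 min = 5:01 PM.
Event B starts at 5:01 PM − 268 min = 12:33 PM.
Event X ends at 12:33 PM + 155 min = 3:08 PM.

3:08 PM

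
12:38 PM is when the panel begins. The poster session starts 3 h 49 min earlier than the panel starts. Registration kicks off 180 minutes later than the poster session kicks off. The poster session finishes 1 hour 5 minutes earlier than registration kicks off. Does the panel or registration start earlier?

registration

The poster session starts at 12:38 PM − 229 min = 8:49 AM.
Registration starts at 8:49 AM + 180 min = 11:49 AM.
The panel starts at 12:38 PM and registration starts at 11:49 AM, so registration is first.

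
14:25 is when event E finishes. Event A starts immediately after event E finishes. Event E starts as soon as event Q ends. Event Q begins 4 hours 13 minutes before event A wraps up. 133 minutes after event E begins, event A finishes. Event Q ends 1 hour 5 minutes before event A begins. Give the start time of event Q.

Event A starts at 14:25.
Event Q ends at 14:25 − 65 min = 13:20.
So event E starts at 13:20.
Event A ends at 13:20 + 133 min = 15:33.
Event Q starts at 15:33 − 253 min = 11:20.

11:20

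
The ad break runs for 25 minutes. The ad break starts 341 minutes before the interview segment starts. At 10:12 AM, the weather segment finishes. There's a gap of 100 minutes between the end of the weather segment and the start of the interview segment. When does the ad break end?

6:36 AM

The interview segment starts at 10:12 AM + 100 min = 11:52 AM.
The ad break starts at 11:52 AM − 341 min = 6:11 AM.
The ad break ends at 6:11 AM + 25 min = 6:36 AM.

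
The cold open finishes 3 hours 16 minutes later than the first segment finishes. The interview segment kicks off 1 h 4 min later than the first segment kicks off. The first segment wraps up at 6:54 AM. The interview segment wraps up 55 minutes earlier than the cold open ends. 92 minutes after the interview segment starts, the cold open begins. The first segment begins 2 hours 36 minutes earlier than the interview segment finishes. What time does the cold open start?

The cold open ends at 6:54 AM + 196 min = 10:10 AM.
The interview segment ends at 10:10 AM − 55 min = 9:15 AM.
The first segment starts at 9:15 AM − 156 min = 6:39 AM.
The interview segment starts at 6:39 AM + 64 min = 7:43 AM.
The cold open starts at 7:43 AM + 92 min = 9:15 AM.

9:15 AM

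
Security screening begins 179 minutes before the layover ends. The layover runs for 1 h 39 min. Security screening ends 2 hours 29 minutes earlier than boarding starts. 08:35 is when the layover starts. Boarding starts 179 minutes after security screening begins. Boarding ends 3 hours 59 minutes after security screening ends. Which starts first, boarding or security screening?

The layover ends at 08:35 + 99 min = 10:14.
Security screening starts at 10:14 − 179 min = 07:15.
Boarding starts at 07:15 + 179 min = 10:14.
Boarding starts at 10:14 and security screening starts at 07:15, so security screening is first.

security screening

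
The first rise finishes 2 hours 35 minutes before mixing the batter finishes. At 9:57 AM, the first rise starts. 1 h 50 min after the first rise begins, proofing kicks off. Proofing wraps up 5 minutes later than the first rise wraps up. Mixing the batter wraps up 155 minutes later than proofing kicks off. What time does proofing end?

Proofing starts at 9:57 AM + 110 min = 11:47 AM.
Mixing the batter ends at 11:47 AM + 155 min = 2:22 PM.
The first rise ends at 2:22 PM − 155 min = 11:47 AM.
Proofing ends at 11:47 AM + 5 min = 11:52 AM.

11:52 AM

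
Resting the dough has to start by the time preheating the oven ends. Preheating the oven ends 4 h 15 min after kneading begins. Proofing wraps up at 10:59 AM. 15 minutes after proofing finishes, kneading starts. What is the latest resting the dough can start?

3:29 PM

Kneading starts at 10:59 AM + 15 min = 11:14 AM.
Preheating the oven ends at 11:14 AM + 255 min = 3:29 PM.
Resting the dough is bounded by preheating the oven, so the latest it can start is 3:29 PM.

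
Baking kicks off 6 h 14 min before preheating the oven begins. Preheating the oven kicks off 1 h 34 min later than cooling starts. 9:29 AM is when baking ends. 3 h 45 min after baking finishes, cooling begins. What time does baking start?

8:34 AM

Cooling starts at 9:29 AM + 225 min = 1:14 PM.
Preheating the oven starts at 1:14 PM + 94 min = 2:48 PM.
Baking starts at 2:48 PM − 374 min = 8:34 AM.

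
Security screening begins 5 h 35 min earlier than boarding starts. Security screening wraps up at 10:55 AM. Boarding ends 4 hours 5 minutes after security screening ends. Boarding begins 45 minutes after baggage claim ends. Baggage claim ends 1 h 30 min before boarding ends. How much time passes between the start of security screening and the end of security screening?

Boarding ends at 10:55 AM + 245 min = 3:00 PM.
Baggage claim ends at 3:00 PM − 90 min = 1:30 PM.
Boarding starts at 1:30 PM + 45 min = 2:15 PM.
Security screening starts at 2:15 PM − 335 min = 8:40 AM.
From 8:40 AM to 10:55 AM is 135 minutes.

135 minutes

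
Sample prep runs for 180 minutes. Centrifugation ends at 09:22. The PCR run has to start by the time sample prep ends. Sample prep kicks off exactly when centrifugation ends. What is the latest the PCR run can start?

Sample prep starts at 09:22.
Sample prep ends at 09:22 + 180 min = 12:22.
The PCR run is bounded by sample prep, so the latest it can start is 12:22.

12:22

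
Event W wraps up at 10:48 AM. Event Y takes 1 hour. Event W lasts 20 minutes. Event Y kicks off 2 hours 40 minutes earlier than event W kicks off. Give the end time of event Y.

Event W starts at 10:48 AM − 20 min = 10:28 AM.
Event Y starts at 10:28 AM − 160 min = 7:48 AM.
Event Y ends at 7:48 AM + 60 min = 8:48 AM.

8:48 AM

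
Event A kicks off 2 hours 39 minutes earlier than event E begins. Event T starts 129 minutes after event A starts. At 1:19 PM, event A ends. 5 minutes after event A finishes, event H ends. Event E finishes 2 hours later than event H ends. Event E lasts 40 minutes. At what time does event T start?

2:14 PM

Event H ends at 1:19 PM + 5 min = 1:24 PM.
Event E ends at 1:24 PM + 120 min = 3:24 PM.
Event E starts at 3:24 PM − 40 min = 2:44 PM.
Event A starts at 2:44 PM − 159 min = 12:05 PM.
Event T starts at 12:05 PM + 129 min = 2:14 PM.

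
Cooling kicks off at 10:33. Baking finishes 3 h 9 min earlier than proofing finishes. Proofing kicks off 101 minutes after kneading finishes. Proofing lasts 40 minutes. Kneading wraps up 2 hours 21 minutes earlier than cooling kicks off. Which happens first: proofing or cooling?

Kneading ends at 10:33 − 141 min = 08:12.
Proofing starts at 08:12 + 101 min = 09:53.
Proofing starts at 09:53 and cooling starts at 10:33, so proofing is first.

proofing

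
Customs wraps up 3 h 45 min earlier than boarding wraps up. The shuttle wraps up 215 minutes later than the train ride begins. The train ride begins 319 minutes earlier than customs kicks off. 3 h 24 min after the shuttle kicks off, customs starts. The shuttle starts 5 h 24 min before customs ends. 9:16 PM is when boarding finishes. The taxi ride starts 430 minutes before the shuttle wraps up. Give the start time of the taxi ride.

6:37 AM

Customs ends at 9:16 PM − 225 min = 5:31 PM.
The shuttle starts at 5:31 PM − 324 min = 12:07 PM.
Customs starts at 12:07 PM + 204 min = 3:31 PM.
The train ride starts at 3:31 PM − 319 min = 10:12 AM.
The shuttle ends at 10:12 AM + 215 min = 1:47 PM.
The taxi ride starts at 1:47 PM − 430 min = 6:37 AM.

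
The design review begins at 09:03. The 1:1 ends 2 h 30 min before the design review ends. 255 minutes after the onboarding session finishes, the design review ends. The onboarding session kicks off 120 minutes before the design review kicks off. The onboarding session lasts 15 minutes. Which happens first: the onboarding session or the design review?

The onboarding session starts at 09:03 − 120 min = 07:03.
The onboarding session starts at 07:03 and the design review starts at 09:03, so the onboarding session is first.

the onboarding session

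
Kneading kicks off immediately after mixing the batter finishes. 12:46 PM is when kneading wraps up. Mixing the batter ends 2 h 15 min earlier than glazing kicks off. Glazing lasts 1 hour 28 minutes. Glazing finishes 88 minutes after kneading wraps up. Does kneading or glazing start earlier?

Glazing ends at 12:46 PM + 88 min = 2:14 PM.
Glazing starts at 2:14 PM − 88 min = 12:46 PM.
Mixing the batter ends at 12:46 PM − 135 min = 10:31 AM.
So kneading starts at 10:31 AM.
Kneading starts at 10:31 AM and glazing starts at 12:46 PM, so kneading is first.

kneading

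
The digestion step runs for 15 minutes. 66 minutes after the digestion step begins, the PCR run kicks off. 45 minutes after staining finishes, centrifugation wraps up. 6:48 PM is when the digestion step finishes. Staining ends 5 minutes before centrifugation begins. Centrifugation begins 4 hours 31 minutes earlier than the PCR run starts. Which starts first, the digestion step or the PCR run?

the digestion step

The digestion step starts at 6:48 PM − 15 min = 6:33 PM.
The PCR run starts at 6:33 PM + 66 min = 7:39 PM.
The digestion step starts at 6:33 PM and the PCR run starts at 7:39 PM, so the digestion step is first.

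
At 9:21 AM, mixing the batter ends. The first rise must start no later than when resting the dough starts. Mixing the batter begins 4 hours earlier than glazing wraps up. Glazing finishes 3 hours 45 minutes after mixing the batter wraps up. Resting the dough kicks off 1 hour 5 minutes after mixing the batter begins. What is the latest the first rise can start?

10:11 AM

Glazing ends at 9:21 AM + 225 min = 1:06 PM.
Mixing the batter starts at 1:06 PM − 240 min = 9:06 AM.
Resting the dough starts at 9:06 AM + 65 min = 10:11 AM.
The first rise is bounded by resting the dough, so the latest it can start is 10:11 AM.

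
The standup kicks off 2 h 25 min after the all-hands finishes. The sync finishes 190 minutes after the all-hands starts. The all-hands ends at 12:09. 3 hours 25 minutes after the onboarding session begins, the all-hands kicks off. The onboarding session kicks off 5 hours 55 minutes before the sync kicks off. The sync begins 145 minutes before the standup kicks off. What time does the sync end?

12:49

The standup starts at 12:09 + 145 min = 14:34.
The sync starts at 14:34 − 145 min = 12:09.
The onboarding session starts at 12:09 − 355 min = 06:14.
The all-hands starts at 06:14 + 205 min = 09:39.
The sync ends at 09:39 + 190 min = 12:49.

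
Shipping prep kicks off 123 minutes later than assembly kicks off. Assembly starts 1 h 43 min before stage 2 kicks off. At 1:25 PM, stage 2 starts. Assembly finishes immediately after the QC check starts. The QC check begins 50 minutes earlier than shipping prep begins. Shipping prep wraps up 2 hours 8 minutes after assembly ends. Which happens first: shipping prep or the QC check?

Assembly starts at 1:25 PM − 103 min = 11:42 AM.
Shipping prep starts at 11:42 AM + 123 min = 1:45 PM.
The QC check starts at 1:45 PM − 50 min = 12:55 PM.
Shipping prep starts at 1:45 PM and the QC check starts at 12:55 PM, so the QC check is first.

the QC check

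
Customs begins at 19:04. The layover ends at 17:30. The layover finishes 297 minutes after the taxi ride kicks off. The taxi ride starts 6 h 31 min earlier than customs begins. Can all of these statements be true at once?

Yes

The taxi ride starts at 19:04 − 391 min = 12:33.
The layover ends at 12:33 + 297 min = 17:30.
That matches the stated 17:30, so the schedule is consistent.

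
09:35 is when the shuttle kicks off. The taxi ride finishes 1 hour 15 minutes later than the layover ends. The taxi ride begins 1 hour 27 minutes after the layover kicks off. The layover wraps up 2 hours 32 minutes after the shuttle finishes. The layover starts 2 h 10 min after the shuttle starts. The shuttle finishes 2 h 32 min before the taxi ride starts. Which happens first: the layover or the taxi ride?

the layover

The layover starts at 09:35 + 130 min = 11:45.
The taxi ride starts at 11:45 + 87 min = 13:12.
The layover starts at 11:45 and the taxi ride starts at 13:12, so the layover is first.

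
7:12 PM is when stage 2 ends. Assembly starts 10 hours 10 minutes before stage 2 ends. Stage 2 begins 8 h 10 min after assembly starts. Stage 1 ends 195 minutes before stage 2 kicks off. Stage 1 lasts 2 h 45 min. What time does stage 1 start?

Assembly starts at 7:12 PM − 610 min = 9:02 AM.
Stage 2 starts at 9:02 AM + 490 min = 5:12 PM.
Stage 1 ends at 5:12 PM − 195 min = 1:57 PM.
Stage 1 starts at 1:57 PM − 165 min = 11:12 AM.

11:12 AM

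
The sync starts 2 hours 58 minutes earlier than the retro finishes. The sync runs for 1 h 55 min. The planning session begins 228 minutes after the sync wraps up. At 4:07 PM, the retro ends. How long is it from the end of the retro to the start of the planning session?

The sync starts at 4:07 PM − 178 min = 1:09 PM.
The sync ends at 1:09 PM + 115 min = 3:04 PM.
The planning session starts at 3:04 PM + 228 min = 6:52 PM.
From 4:07 PM to 6:52 PM is 2 hours 45 minutes.

2 hours 45 minutes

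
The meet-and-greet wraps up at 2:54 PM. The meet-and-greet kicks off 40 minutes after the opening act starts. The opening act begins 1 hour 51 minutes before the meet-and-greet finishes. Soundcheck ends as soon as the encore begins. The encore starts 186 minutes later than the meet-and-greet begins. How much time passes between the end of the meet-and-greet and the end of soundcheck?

1 h 55 min

The opening act starts at 2:54 PM − 111 min = 1:03 PM.
The meet-and-greet starts at 1:03 PM + 40 min = 1:43 PM.
The encore starts at 1:43 PM + 186 min = 4:49 PM.
So soundcheck ends at 4:49 PM.
From 2:54 PM to 4:49 PM is 1 h 55 min.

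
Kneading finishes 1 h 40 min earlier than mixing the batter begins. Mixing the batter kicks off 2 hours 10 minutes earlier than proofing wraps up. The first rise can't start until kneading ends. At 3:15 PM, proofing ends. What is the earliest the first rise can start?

11:25 AM

Mixing the batter starts at 3:15 PM − 130 min = 1:05 PM.
Kneading ends at 1:05 PM − 100 min = 11:25 AM.
The first rise is bounded by kneading, so the earliest it can start is 11:25 AM.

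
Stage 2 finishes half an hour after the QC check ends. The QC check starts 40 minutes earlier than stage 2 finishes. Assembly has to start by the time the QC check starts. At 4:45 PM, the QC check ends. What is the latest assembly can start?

4:35 PM

Stage 2 ends at 4:45 PM + 30 min = 5:15 PM.
The QC check starts at 5:15 PM − 40 min = 4:35 PM.
Assembly is bounded by the QC check, so the latest it can start is 4:35 PM.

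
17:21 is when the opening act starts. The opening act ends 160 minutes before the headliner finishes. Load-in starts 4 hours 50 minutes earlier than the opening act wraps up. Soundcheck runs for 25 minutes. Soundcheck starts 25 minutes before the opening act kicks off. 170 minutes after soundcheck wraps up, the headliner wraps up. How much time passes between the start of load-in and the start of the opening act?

4 hours 40 minutes

Soundcheck starts at 17:21 − 25 min = 16:56.
Soundcheck ends at 16:56 + 25 min = 17:21.
The headliner ends at 17:21 + 170 min = 20:11.
The opening act ends at 20:11 − 160 min = 17:31.
Load-in starts at 17:31 − 290 min = 12:41.
From 12:41 to 17:21 is 4 hours 40 minutes.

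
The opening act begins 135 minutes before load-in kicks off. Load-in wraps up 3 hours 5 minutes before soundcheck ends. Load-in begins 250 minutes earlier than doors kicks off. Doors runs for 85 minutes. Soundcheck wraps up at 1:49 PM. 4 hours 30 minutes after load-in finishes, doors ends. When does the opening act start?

Load-in ends at 1:49 PM − 185 min = 10:44 AM.
Doors ends at 10:44 AM + 270 min = 3:14 PM.
Doors starts at 3:14 PM − 85 min = 1:49 PM.
Load-in starts at 1:49 PM − 250 min = 9:39 AM.
The opening act starts at 9:39 AM − 135 min = 7:24 AM.

7:24 AM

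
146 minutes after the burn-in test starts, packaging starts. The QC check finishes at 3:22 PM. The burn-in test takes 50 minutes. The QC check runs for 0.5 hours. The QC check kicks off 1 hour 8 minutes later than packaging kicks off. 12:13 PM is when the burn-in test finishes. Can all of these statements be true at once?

The burn-in test starts at 12:13 PM − 50 min = 11:23 AM.
Packaging starts at 11:23 AM + 146 min = 1:49 PM.
The QC check starts at 1:49 PM + 68 min = 2:57 PM.
The QC check ends at 2:57 PM + 30 min = 3:27 PM.
But the QC check is also said to end at 3:22 PM — a 5-minute conflict.

No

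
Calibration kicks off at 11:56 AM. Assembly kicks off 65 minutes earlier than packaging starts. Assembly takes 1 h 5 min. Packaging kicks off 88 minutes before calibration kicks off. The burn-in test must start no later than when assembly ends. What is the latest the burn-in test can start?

Packaging starts at 11:56 AM − 88 min = 10:28 AM.
Assembly starts at 10:28 AM − 65 min = 9:23 AM.
Assembly ends at 9:23 AM + 65 min = 10:28 AM.
The burn-in test is bounded by assembly, so the latest it can start is 10:28 AM.

10:28 AM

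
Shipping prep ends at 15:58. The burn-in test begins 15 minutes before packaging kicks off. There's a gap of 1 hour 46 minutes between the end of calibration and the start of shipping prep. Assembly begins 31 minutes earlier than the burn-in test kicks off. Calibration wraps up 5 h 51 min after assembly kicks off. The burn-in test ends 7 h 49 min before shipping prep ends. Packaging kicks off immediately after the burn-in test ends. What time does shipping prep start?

The burn-in test ends at 15:58 − 469 min = 08:09.
So packaging starts at 08:09.
The burn-in test starts at 08:09 − 15 min = 07:54.
Assembly starts at 07:54 − 31 min = 07:23.
Calibration ends at 07:23 + 351 min = 13:14.
Shipping prep starts at 13:14 + 106 min = 15:00.

15:00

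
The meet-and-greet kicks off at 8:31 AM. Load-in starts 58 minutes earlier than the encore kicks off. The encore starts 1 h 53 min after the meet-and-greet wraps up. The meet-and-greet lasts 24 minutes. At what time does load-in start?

9:50 AM

The meet-and-greet ends at 8:31 AM + 24 min = 8:55 AM.
The encore starts at 8:55 AM + 113 min = 10:48 AM.
Load-in starts at 10:48 AM − 58 min = 9:50 AM.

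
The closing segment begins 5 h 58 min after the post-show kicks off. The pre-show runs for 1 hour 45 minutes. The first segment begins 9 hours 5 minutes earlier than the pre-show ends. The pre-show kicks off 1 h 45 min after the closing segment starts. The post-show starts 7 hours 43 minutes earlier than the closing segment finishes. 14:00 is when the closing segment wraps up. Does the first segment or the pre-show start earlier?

the first segment

The post-show starts at 14:00 − 463 min = 06:17.
The closing segment starts at 06:17 + 358 min = 12:15.
The pre-show starts at 12:15 + 105 min = 14:00.
The pre-show ends at 14:00 + 105 min = 15:45.
The first segment starts at 15:45 − 545 min = 06:40.
The first segment starts at 06:40 and the pre-show starts at 14:00, so the first segment is first.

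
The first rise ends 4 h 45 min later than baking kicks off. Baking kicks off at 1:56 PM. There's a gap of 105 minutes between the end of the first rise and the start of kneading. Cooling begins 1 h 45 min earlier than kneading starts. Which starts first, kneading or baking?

The first rise ends at 1:56 PM + 285 min = 6:41 PM.
Kneading starts at 6:41 PM + 105 min = 8:26 PM.
Kneading starts at 8:26 PM and baking starts at 1:56 PM, so baking is first.

baking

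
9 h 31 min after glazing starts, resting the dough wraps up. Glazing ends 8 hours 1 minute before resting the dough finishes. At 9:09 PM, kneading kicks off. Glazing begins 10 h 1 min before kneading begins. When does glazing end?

Glazing starts at 9:09 PM − 601 min = 11:08 AM.
Resting the dough ends at 11:08 AM + 571 min = 8:39 PM.
Glazing ends at 8:39 PM − 481 min = 12:38 PM.

12:38 PM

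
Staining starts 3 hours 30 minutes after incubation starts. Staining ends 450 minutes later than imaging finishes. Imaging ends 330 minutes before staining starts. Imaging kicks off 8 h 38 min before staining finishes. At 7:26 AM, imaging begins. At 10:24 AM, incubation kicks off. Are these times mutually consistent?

No

Staining starts at 10:24 AM + 210 min = 1:54 PM.
Imaging ends at 1:54 PM − 330 min = 8:24 AM.
Staining ends at 8:24 AM + 450 min = 3:54 PM.
Imaging starts at 3:54 PM − 518 min = 7:16 AM.
But imaging is also said to start at 7:26 AM — a 10-minute conflict.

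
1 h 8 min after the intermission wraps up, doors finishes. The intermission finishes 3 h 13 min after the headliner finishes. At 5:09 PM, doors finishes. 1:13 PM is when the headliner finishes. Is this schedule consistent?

No

The intermission ends at 1:13 PM + 193 min = 4:26 PM.
Doors ends at 4:26 PM + 68 min = 5:34 PM.
But doors is also said to end at 5:09 PM — a 25-minute conflict.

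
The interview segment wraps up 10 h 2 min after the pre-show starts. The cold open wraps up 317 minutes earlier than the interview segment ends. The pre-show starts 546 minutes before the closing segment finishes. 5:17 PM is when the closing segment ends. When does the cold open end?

12:56 PM

The pre-show starts at 5:17 PM − 546 min = 8:11 AM.
The interview segment ends at 8:11 AM + 602 min = 6:13 PM.
The cold open ends at 6:13 PM − 317 min = 12:56 PM.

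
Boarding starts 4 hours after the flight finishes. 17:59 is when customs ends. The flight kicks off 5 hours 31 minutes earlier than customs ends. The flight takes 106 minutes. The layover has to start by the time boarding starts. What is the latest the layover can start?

18:14

The flight starts at 17:59 − 331 min = 12:28.
The flight ends at 12:28 + 106 min = 14:14.
Boarding starts at 14:14 + 240 min = 18:14.
The layover is bounded by boarding, so the latest it can start is 18:14.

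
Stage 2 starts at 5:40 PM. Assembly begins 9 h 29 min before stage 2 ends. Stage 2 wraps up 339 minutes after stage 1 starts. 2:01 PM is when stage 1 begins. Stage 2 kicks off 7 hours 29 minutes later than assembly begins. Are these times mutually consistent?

Yes

Stage 2 ends at 2:01 PM + 339 min = 7:40 PM.
Assembly starts at 7:40 PM − 569 min = 10:11 AM.
Stage 2 starts at 10:11 AM + 449 min = 5:40 PM.
That matches the stated 5:40 PM, so the schedule is consistent.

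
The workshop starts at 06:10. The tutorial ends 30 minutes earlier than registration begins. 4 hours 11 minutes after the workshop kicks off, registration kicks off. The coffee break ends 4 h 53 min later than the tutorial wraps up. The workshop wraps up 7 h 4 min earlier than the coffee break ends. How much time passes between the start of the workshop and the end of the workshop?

1 h 30 min

Registration starts at 06:10 + 251 min = 10:21.
The tutorial ends at 10:21 − 30 min = 09:51.
The coffee break ends at 09:51 + 293 min = 14:44.
The workshop ends at 14:44 − 424 min = 07:40.
From 06:10 to 07:40 is 1 h 30 min.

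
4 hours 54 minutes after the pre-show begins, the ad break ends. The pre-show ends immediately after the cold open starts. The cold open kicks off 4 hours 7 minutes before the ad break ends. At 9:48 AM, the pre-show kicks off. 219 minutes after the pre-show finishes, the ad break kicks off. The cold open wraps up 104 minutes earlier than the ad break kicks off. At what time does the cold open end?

12:30 PM

The ad break ends at 9:48 AM + 294 min = 2:42 PM.
The cold open starts at 2:42 PM − 247 min = 10:35 AM.
So the pre-show ends at 10:35 AM.
The ad break starts at 10:35 AM + 219 min = 2:14 PM.
The cold open ends at 2:14 PM − 104 min = 12:30 PM.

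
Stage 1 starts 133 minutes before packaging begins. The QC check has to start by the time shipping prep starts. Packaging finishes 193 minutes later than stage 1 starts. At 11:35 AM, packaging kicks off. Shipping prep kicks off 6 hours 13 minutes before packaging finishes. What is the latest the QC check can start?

6:22 AM

Stage 1 starts at 11:35 AM − 133 min = 9:22 AM.
Packaging ends at 9:22 AM + 193 min = 12:35 PM.
Shipping prep starts at 12:35 PM − 373 min = 6:22 AM.
The QC check is bounded by shipping prep, so the latest it can start is 6:22 AM.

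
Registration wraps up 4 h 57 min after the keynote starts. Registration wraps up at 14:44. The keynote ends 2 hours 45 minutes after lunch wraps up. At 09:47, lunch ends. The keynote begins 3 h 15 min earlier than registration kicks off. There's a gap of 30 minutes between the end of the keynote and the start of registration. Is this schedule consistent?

The keynote ends at 09:47 + 165 min = 12:32.
Registration starts at 12:32 + 30 min = 13:02.
The keynote starts at 13:02 − 195 min = 09:47.
Registration ends at 09:47 + 297 min = 14:44.
That matches the stated 14:44, so the schedule is consistent.

Yes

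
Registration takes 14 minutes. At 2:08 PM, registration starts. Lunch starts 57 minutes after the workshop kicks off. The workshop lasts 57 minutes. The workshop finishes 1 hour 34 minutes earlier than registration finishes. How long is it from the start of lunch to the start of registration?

80 minutes

Registration ends at 2:08 PM + 14 min = 2:22 PM.
The workshop ends at 2:22 PM − 94 min = 12:48 PM.
The workshop starts at 12:48 PM − 57 min = 11:51 AM.
Lunch starts at 11:51 AM + 57 min = 12:48 PM.
From 12:48 PM to 2:08 PM is 80 minutes.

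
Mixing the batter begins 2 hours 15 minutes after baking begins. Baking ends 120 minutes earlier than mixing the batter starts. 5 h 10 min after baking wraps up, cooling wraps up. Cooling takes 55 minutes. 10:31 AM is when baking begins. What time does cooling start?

Mixing the batter starts at 10:31 AM + 135 min = 12:46 PM.
Baking ends at 12:46 PM − 120 min = 10:46 AM.
Cooling ends at 10:46 AM + 310 min = 3:56 PM.
Cooling starts at 3:56 PM − 55 min = 3:01 PM.

3:01 PM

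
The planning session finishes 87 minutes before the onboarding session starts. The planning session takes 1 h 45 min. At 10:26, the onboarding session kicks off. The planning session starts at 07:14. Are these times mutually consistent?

Yes

The planning session ends at 10:26 − 87 min = 08:59.
The planning session starts at 08:59 − 105 min = 07:14.
That matches the stated 07:14, so the schedule is consistent.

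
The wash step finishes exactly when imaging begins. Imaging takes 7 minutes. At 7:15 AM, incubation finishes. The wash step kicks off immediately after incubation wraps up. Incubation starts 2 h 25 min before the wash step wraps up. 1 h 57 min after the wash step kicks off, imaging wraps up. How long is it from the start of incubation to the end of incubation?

35 minutes

The wash step starts at 7:15 AM.
Imaging ends at 7:15 AM + 117 min = 9:12 AM.
Imaging starts at 9:12 AM − 7 min = 9:05 AM.
So the wash step ends at 9:05 AM.
Incubation starts at 9:05 AM − 145 min = 6:40 AM.
From 6:40 AM to 7:15 AM is 35 minutes.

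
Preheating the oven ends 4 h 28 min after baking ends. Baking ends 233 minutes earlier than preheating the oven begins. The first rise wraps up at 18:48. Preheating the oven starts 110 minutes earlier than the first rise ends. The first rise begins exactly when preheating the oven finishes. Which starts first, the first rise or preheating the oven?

preheating the oven

Preheating the oven starts at 18:48 − 110 min = 16:58.
Baking ends at 16:58 − 233 min = 13:05.
Preheating the oven ends at 13:05 + 268 min = 17:33.
So the first rise starts at 17:33.
The first rise starts at 17:33 and preheating the oven starts at 16:58, so preheating the oven is first.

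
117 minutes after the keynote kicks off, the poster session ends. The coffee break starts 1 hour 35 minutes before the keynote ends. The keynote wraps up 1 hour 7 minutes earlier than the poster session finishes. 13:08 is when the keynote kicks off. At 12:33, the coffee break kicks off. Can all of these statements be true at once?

No

The poster session ends at 13:08 + 117 min = 15:05.
The keynote ends at 15:05 − 67 min = 13:58.
The coffee break starts at 13:58 − 95 min = 12:23.
But the coffee break is also said to start at 12:33 — a 10-minute conflict.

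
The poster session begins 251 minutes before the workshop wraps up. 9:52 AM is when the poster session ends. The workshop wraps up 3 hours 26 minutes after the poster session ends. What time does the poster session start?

The workshop ends at 9:52 AM + 206 min = 1:18 PM.
The poster session starts at 1:18 PM − 251 min = 9:07 AM.

9:07 AM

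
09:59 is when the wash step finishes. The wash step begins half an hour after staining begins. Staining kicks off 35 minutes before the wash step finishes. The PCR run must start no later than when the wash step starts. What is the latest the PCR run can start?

09:54

Staining starts at 09:59 − 35 min = 09:24.
The wash step starts at 09:24 + 30 min = 09:54.
The PCR run is bounded by the wash step, so the latest it can start is 09:54.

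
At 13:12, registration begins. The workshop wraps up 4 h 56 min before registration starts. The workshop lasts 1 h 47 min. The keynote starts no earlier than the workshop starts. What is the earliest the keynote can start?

The workshop ends at 13:12 − 296 min = 08:16.
The workshop starts at 08:16 − 107 min = 06:29.
The keynote is bounded by the workshop, so the earliest it can start is 06:29.

06:29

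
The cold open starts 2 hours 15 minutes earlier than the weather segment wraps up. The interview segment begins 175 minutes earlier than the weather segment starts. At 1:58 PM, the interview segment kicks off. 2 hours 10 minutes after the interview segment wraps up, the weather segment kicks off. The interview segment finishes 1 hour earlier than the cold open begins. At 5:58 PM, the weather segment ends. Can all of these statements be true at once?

Yes

The cold open starts at 5:58 PM − 135 min = 3:43 PM.
The interview segment ends at 3:43 PM − 60 min = 2:43 PM.
The weather segment starts at 2:43 PM + 130 min = 4:53 PM.
The interview segment starts at 4:53 PM − 175 min = 1:58 PM.
That matches the stated 1:58 PM, so the schedule is consistent.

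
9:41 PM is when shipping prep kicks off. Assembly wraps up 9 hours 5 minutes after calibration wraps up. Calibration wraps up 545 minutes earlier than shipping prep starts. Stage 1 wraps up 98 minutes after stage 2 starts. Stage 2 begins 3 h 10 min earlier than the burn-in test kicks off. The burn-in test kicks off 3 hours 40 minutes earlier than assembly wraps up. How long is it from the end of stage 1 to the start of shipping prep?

312 minutes

Calibration ends at 9:41 PM − 545 min = 12:36 PM.
Assembly ends at 12:36 PM + 545 min = 9:41 PM.
The burn-in test starts at 9:41 PM − 220 min = 6:01 PM.
Stage 2 starts at 6:01 PM − 190 min = 2:51 PM.
Stage 1 ends at 2:51 PM + 98 min = 4:29 PM.
From 4:29 PM to 9:41 PM is 312 minutes.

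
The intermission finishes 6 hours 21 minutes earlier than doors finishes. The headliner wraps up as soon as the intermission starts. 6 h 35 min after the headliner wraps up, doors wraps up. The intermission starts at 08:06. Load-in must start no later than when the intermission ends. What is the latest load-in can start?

The headliner ends at 08:06.
Doors ends at 08:06 + 395 min = 14:41.
The intermission ends at 14:41 − 381 min = 08:20.
Load-in is bounded by the intermission, so the latest it can start is 08:20.

08:20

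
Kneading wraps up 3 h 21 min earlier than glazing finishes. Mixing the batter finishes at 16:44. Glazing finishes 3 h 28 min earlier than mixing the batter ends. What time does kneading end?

Glazing ends at 16:44 − 208 min = 13:16.
Kneading ends at 13:16 − 201 min = 09:55.

09:55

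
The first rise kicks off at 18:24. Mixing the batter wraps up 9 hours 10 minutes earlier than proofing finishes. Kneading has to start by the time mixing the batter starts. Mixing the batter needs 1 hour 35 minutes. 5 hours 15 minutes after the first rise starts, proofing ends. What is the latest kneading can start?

12:54

Proofing ends at 18:24 + 315 min = 23:39.
Mixing the batter ends at 23:39 − 550 min = 14:29.
Mixing the batter starts at 14:29 − 95 min = 12:54.
Kneading is bounded by mixing the batter, so the latest it can start is 12:54.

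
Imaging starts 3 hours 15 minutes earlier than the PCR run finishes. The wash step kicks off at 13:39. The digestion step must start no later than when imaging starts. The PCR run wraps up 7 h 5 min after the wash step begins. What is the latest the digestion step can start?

The PCR run ends at 13:39 + 425 min = 20:44.
Imaging starts at 20:44 − 195 min = 17:29.
The digestion step is bounded by imaging, so the latest it can start is 17:29.

17:29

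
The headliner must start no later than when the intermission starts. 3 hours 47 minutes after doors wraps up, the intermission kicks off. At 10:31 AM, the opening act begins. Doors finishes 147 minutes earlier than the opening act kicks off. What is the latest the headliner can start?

11:51 AM

Doors ends at 10:31 AM − 147 min = 8:04 AM.
The intermission starts at 8:04 AM + 227 min = 11:51 AM.
The headliner is bounded by the intermission, so the latest it can start is 11:51 AM.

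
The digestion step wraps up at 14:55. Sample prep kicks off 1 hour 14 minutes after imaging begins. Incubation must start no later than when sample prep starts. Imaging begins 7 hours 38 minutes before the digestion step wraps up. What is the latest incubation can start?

Imaging starts at 14:55 − 458 min = 07:17.
Sample prep starts at 07:17 + 74 min = 08:31.
Incubation is bounded by sample prep, so the latest it can start is 08:31.

08:31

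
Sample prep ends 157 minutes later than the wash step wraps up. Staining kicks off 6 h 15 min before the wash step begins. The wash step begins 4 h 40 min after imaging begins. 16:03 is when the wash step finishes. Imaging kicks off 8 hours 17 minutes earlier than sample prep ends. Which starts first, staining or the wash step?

Sample prep ends at 16:03 + 157 min = 18:40.
Imaging starts at 18:40 − 497 min = 10:23.
The wash step starts at 10:23 + 280 min = 15:03.
Staining starts at 15:03 − 375 min = 08:48.
Staining starts at 08:48 and the wash step starts at 15:03, so staining is first.

staining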